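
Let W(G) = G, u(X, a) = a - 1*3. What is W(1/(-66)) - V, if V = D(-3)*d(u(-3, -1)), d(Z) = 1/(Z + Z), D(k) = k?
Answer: -103/264 ≈ -0.39015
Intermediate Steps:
u(X, a) = -3 + a (u(X, a) = a - 3 = -3 + a)
d(Z) = 1/(2*Z)
V = 3/8 (V = -3/(2*(-3 - 1)) = -3/(2*(-4)) = -3*(-1)/(2*4) = -3*(-⅛) = 3/8 ≈ 0.37500)
W(1/(-66)) - V = 1/(-66) - 1*3/8 = -1/66 - 3/8 = -103/264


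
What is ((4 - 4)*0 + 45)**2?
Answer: 2025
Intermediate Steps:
((4 - 4)*0 + 45)**2 = (0*0 + 45)**2 = (0 + 45)**2 = 45**2 = 2025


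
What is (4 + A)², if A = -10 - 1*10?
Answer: 256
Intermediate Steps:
A = -20 (A = -10 - 10 = -20)
(4 + A)² = (4 - 20)² = (-16)² = 256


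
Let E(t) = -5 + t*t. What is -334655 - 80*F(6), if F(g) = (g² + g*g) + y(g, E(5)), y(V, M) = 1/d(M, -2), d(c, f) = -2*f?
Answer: -340435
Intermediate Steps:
E(t) = -5 + t²
y(V, M) = ¼ (y(V, M) = 1/(-2*(-2)) = 1/4 = ¼)
F(g) = ¼ + 2*g² (F(g) = (g² + g*g) + ¼ = (g² + g²) + ¼ = 2*g² + ¼ = ¼ + 2*g²)
-334655 - 80*F(6) = -334655 - 80*(¼ + 2*6²) = -334655 - 80*(¼ + 2*36) = -334655 - 80*(¼ + 72) = -334655 - 80*289/4 = -334655 - 1*5780 = -334655 - 5780 = -340435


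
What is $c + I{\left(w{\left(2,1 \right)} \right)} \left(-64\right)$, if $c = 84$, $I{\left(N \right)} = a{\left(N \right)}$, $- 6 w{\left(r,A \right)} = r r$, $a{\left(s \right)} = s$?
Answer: $\frac{380}{3} \approx 126.67$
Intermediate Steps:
$w{\left(r,A \right)} = - \frac{r^{2}}{6}$ ($w{\left(r,A \right)} = - \frac{r r}{6} = - \frac{r^{2}}{6}$)
$I{\left(N \right)} = N$
$c + I{\left(w{\left(2,1 \right)} \right)} \left(-64\right) = 84 + - \frac{2^{2}}{6} \left(-64\right) = 84 + \left(- \frac{1}{6}\right) 4 \left(-64\right) = 84 - - \frac{128}{3} = 84 + \frac{128}{3} = \frac{380}{3}$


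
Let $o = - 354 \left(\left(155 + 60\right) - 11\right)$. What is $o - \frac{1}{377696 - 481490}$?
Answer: $- \frac{7495587503}{103794} \approx -72216.0$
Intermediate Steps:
$o = -72216$ ($o = - 354 \left(215 - 11\right) = \left(-354\right) 204 = -72216$)
$o - \frac{1}{377696 - 481490} = -72216 - \frac{1}{377696 - 481490} = -72216 - \frac{1}{-103794} = -72216 - - \frac{1}{103794} = -72216 + \frac{1}{103794} = - \frac{7495587503}{103794}$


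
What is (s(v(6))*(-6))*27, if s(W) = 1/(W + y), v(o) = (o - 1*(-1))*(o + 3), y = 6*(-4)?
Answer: -54/13 ≈ -4.1538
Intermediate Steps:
y = -24
v(o) = (1 + o)*(3 + o) (v(o) = (o + 1)*(3 + o) = (1 + o)*(3 + o))
s(W) = 1/(-24 + W) (s(W) = 1/(W - 24) = 1/(-24 + W))
(s(v(6))*(-6))*27 = (-6/(-24 + (3 + 6² + 4*6)))*27 = (-6/(-24 + (3 + 36 + 24)))*27 = (-6/(-24 + 63))*27 = (-6/39)*27 = ((1/39)*(-6))*27 = -2/13*27 = -54/13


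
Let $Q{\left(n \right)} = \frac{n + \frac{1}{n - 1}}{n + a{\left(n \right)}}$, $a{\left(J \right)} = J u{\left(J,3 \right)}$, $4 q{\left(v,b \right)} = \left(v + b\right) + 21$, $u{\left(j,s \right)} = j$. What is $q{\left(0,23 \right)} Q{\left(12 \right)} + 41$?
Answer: $\frac{6529}{156} \approx 41.853$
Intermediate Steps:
$q{\left(v,b \right)} = \frac{21}{4} + \frac{b}{4} + \frac{v}{4}$ ($q{\left(v,b \right)} = \frac{\left(v + b\right) + 21}{4} = \frac{\left(b + v\right) + 21}{4} = \frac{21 + b + v}{4} = \frac{21}{4} + \frac{b}{4} + \frac{v}{4}$)
$a{\left(J \right)} = J^{2}$ ($a{\left(J \right)} = J J = J^{2}$)
$Q{\left(n \right)} = \frac{n + \frac{1}{-1 + n}}{n + n^{2}}$ ($Q{\left(n \right)} = \frac{n + \frac{1}{n - 1}}{n + n^{2}} = \frac{n + \frac{1}{-1 + n}}{n + n^{2}}$)
$q{\left(0,23 \right)} Q{\left(12 \right)} + 41 = \left(\frac{21}{4} + \frac{1}{4} \cdot 23 + \frac{1}{4} \cdot 0\right) \frac{1 + 12^{2} - 12}{12^{3} - 12} + 41 = \left(\frac{21}{4} + \frac{23}{4} + 0\right) \frac{1 + 144 - 12}{1728 - 12} + 41 = 11 \cdot \frac{1}{1716} \cdot 133 + 41 = 11 \cdot \frac{133}{1716} + 41 = \frac{133}{156} + 41 = \frac{6529}{156}$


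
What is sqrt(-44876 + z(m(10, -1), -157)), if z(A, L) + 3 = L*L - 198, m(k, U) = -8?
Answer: 2*I*sqrt(5107) ≈ 142.93*I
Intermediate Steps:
z(A, L) = -201 + L**2 (z(A, L) = -3 + (L*L - 198) = -3 + (L**2 - 198) = -3 + (-198 + L**2) = -201 + L**2)
sqrt(-44876 + z(m(10, -1), -157)) = sqrt(-44876 + (-201 + (-157)**2)) = sqrt(-44876 + (-201 + 24649)) = sqrt(-44876 + 24448) = sqrt(-20428) = 2*I*sqrt(5107)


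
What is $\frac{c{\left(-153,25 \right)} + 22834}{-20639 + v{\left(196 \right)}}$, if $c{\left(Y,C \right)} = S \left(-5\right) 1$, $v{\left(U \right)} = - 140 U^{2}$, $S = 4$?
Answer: $- \frac{22814}{5398879} \approx -0.0042257$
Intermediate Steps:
$c{\left(Y,C \right)} = -20$ ($c{\left(Y,C \right)} = 4 \left(-5\right) 1 = \left(-20\right) 1 = -20$)
$\frac{c{\left(-153,25 \right)} + 22834}{-20639 + v{\left(196 \right)}} = \frac{-20 + 22834}{-20639 - 140 \cdot 196^{2}} = \frac{22814}{-20639 - 5378240} = \frac{22814}{-5398879} = 22814 \left(- \frac{1}{5398879}\right) = - \frac{22814}{5398879}$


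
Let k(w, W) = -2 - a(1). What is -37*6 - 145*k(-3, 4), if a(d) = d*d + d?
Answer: 358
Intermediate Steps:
a(d) = d + d² (a(d) = d² + d = d + d²)
k(w, W) = -4 (k(w, W) = -2 - (1 + 1) = -2 - 2 = -4)
-37*6 - 145*k(-3, 4) = -37*6 - 145*(-4) = -222 + 580 = 358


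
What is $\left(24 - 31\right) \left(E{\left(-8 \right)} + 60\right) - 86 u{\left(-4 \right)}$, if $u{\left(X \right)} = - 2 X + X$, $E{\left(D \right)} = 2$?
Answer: $-778$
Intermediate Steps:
$u{\left(X \right)} = - X$
$\left(24 - 31\right) \left(E{\left(-8 \right)} + 60\right) - 86 u{\left(-4 \right)} = \left(24 - 31\right) \left(2 + 60\right) - 86 \left(\left(-1\right) \left(-4\right)\right) = \left(-7\right) 62 - 344 = -434 - 344 = -778$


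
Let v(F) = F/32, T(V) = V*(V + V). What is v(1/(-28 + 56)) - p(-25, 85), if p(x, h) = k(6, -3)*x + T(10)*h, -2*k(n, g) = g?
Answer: -15198399/896 ≈ -16963.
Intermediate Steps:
k(n, g) = -g/2
T(V) = 2*V² (T(V) = V*(2*V) = 2*V²)
v(F) = F/32 (v(F) = F*(1/32) = F/32)
p(x, h) = 200*h + 3*x/2 (p(x, h) = (-½*(-3))*x + (2*10²)*h = 3*x/2 + (2*100)*h = 3*x/2 + 200*h = 200*h + 3*x/2)
v(1/(-28 + 56)) - p(-25, 85) = 1/(32*(-28 + 56)) - (200*85 + (3/2)*(-25)) = (1/32)/28 - (17000 - 75/2) = (1/32)*(1/28) - 1*33925/2 = 1/896 - 33925/2 = -15198399/896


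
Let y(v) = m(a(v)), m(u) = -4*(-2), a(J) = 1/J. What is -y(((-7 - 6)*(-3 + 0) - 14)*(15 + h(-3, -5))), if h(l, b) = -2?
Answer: -8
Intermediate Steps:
a(J) = 1/J
m(u) = 8
y(v) = 8
-y(((-7 - 6)*(-3 + 0) - 14)*(15 + h(-3, -5))) = -1*8 = -8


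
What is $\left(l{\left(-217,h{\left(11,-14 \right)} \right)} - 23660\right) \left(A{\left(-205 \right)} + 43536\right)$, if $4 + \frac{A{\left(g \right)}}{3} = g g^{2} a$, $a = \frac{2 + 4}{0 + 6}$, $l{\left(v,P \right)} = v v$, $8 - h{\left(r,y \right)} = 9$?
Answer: $-604511567079$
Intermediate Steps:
$h{\left(r,y \right)} = -1$ ($h{\left(r,y \right)} = 8 - 9 = -1$)
$l{\left(v,P \right)} = v^{2}$
$a = 1$ ($a = \frac{6}{6} = 6 \cdot \frac{1}{6} = 1$)
$A{\left(g \right)} = -12 + 3 g^{3}$ ($A{\left(g \right)} = -12 + 3 g g^{2} \cdot 1 = -12 + 3 g^{3} \cdot 1 = -12 + 3 g^{3}$)
$\left(l{\left(-217,h{\left(11,-14 \right)} \right)} - 23660\right) \left(A{\left(-205 \right)} + 43536\right) = \left(\left(-217\right)^{2} - 23660\right) \left(\left(-12 + 3 \left(-205\right)^{3}\right) + 43536\right) = \left(47089 - 23660\right) \left(\left(-12 + 3 \left(-8615125\right)\right) + 43536\right) = 23429 \left(\left(-12 - 25845375\right) + 43536\right) = 23429 \left(-25845387 + 43536\right) = 23429 \left(-25801851\right) = -604511567079$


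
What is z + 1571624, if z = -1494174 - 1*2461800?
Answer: -2384350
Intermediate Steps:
z = -3955974 (z = -1494174 - 2461800 = -3955974)
z + 1571624 = -3955974 + 1571624 = -2384350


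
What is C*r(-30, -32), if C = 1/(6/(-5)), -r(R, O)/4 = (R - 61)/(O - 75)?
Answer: 910/321 ≈ 2.8349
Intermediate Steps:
r(R, O) = -4*(-61 + R)/(-75 + O) (r(R, O) = -4*(R - 61)/(O - 75) = -4*(-61 + R)/(-75 + O))
C = -⅚ (C = 1/(6*(-⅕)) = 1/(-6/5) = -⅚ ≈ -0.83333)
C*r(-30, -32) = -10*(61 - 1*(-30))/(3*(-75 - 32)) = -10*(61 + 30)/(3*(-107)) = -10*(-1)*91/(3*107) = -⅚*(-364/107) = 910/321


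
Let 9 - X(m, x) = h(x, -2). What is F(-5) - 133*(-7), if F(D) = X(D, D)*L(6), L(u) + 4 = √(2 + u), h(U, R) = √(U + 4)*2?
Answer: 931 - 2*(2 - √2)*(9 - 2*I) ≈ 920.46 + 2.3431*I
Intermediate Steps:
h(U, R) = 2*√(4 + U) (h(U, R) = √(4 + U)*2 = 2*√(4 + U))
X(m, x) = 9 - 2*√(4 + x)
L(u) = -4 + √(2 + u)
F(D) = (-4 + 2*√2)*(9 - 2*√(4 + D)) (F(D) = (9 - 2*√(4 + D))*(-4 + √(2 + 6)) = (9 - 2*√(4 + D))*(-4 + √8) = (9 - 2*√(4 + D))*(-4 + 2*√2) = (-4 + 2*√2)*(9 - 2*√(4 + D)))
F(-5) - 133*(-7) = 2*(-9 + 2*√(4 - 5))*(2 - √2) - 133*(-7) = 2*(-9 + 2*√(-1))*(2 - √2) + 931 = 2*(-9 + 2*I)*(2 - √2) + 931 = 931 + 2*(-9 + 2*I)*(2 - √2)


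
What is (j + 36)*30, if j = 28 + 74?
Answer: 4140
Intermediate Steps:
j = 102
(j + 36)*30 = (102 + 36)*30 = 138*30 = 4140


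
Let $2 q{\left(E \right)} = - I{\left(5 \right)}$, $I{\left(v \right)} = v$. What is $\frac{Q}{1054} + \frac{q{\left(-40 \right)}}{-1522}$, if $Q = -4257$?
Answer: $- \frac{6476519}{1604188} \approx -4.0373$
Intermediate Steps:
$q{\left(E \right)} = - \frac{5}{2}$ ($q{\left(E \right)} = \frac{\left(-1\right) 5}{2} = \frac{1}{2} \left(-5\right) = - \frac{5}{2}$)
$\frac{Q}{1054} + \frac{q{\left(-40 \right)}}{-1522} = - \frac{4257}{1054} - \frac{5}{2 \left(-1522\right)} = \left(-4257\right) \frac{1}{1054} - - \frac{5}{3044} = - \frac{4257}{1054} + \frac{5}{3044} = - \frac{6476519}{1604188}$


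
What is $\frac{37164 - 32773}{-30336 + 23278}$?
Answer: $- \frac{4391}{7058} \approx -0.62213$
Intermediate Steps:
$\frac{37164 - 32773}{-30336 + 23278} = \frac{4391}{-7058} = 4391 \left(- \frac{1}{7058}\right) = - \frac{4391}{7058}$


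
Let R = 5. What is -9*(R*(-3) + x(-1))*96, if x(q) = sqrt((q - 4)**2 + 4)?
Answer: 12960 - 864*sqrt(29) ≈ 8307.2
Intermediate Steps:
x(q) = sqrt(4 + (-4 + q)**2) (x(q) = sqrt((-4 + q)**2 + 4) = sqrt(4 + (-4 + q)**2))
-9*(R*(-3) + x(-1))*96 = -9*(5*(-3) + sqrt(4 + (-4 - 1)**2))*96 = -9*(-15 + sqrt(4 + (-5)**2))*96 = -9*(-15 + sqrt(4 + 25))*96 = -9*(-15 + sqrt(29))*96 = (135 - 9*sqrt(29))*96 = 12960 - 864*sqrt(29)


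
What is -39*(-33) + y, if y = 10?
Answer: 1297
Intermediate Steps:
-39*(-33) + y = -39*(-33) + 10 = 1287 + 10 = 1297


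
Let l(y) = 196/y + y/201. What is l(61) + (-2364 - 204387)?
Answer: -2534930894/12261 ≈ -2.0675e+5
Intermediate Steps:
l(y) = 196/y + y/201 (l(y) = 196/y + y*(1/201) = 196/y + y/201)
l(61) + (-2364 - 204387) = (196/61 + (1/201)*61) + (-2364 - 204387) = (196*(1/61) + 61/201) - 206751 = (196/61 + 61/201) - 206751 = 43117/12261 - 206751 = -2534930894/12261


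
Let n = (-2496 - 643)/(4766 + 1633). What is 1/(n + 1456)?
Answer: 6399/9313805 ≈ 0.00068705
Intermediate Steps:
n = -3139/6399 ≈ -0.49055
1/(n + 1456) = 1/(-3139/6399 + 1456) = 1/(9313805/6399) = 6399/9313805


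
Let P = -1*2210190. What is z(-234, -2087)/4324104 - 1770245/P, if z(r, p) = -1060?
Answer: 31884919517/39821214249 ≈ 0.80070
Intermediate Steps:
P = -2210190
z(-234, -2087)/4324104 - 1770245/P = -1060/4324104 - 1770245/(-2210190) = -1060*1/4324104 - 1770245*(-1/2210190) = -265/1081026 + 354049/442038 = 31884919517/39821214249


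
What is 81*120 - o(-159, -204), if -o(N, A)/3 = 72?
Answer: 9936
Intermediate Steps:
o(N, A) = -216 (o(N, A) = -3*72 = -216)
81*120 - o(-159, -204) = 81*120 - 1*(-216) = 9720 + 216 = 9936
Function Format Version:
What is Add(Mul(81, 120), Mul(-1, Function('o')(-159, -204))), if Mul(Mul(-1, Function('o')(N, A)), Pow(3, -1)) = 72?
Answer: 9936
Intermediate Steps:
Function('o')(N, A) = -216 (Function('o')(N, A) = Mul(-3, 72) = -216)
Add(Mul(81, 120), Mul(-1, Function('o')(-159, -204))) = Add(Mul(81, 120), Mul(-1, -216)) = Add(9720, 216) = 9936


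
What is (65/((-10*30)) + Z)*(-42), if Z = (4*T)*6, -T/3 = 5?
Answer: 151291/10 ≈ 15129.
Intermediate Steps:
T = -15 (T = -3*5 = -15)
Z = -360 (Z = (4*(-15))*6 = -60*6 = -360)
(65/((-10*30)) + Z)*(-42) = (65/((-10*30)) - 360)*(-42) = (65/(-300) - 360)*(-42) = (65*(-1/300) - 360)*(-42) = (-13/60 - 360)*(-42) = -21613/60*(-42) = 151291/10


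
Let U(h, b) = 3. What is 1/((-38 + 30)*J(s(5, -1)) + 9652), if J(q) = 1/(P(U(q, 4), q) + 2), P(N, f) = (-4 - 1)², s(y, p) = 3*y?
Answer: 27/260596 ≈ 0.00010361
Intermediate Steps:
P(N, f) = 25 (P(N, f) = (-5)² = 25)
J(q) = 1/27 (J(q) = 1/(25 + 2) = 1/27)
1/((-38 + 30)*J(s(5, -1)) + 9652) = 1/((-38 + 30)*(1/27) + 9652) = 1/(-8*1/27 + 9652) = 1/(-8/27 + 9652) = 1/(260596/27) = 27/260596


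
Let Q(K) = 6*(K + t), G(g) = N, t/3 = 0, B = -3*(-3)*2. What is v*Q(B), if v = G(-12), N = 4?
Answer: 432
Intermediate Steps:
B = 18 (B = 9*2 = 18)
t = 0 (t = 3*0 = 0)
G(g) = 4
v = 4
Q(K) = 6*K (Q(K) = 6*(K + 0) = 6*K)
v*Q(B) = 4*(6*18) = 4*108 = 432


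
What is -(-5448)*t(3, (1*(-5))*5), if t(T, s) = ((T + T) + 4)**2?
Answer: 544800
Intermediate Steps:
t(T, s) = (4 + 2*T)**2 (t(T, s) = (2*T + 4)**2 = (4 + 2*T)**2)
-(-5448)*t(3, (1*(-5))*5) = -(-5448)*4*(2 + 3)**2 = -(-5448)*4*5**2 = -(-5448)*4*25 = -(-5448)*100 = -681*(-800) = 544800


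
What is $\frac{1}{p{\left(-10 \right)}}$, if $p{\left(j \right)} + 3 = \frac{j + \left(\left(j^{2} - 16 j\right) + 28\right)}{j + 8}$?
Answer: $- \frac{1}{142} \approx -0.0070423$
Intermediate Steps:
$p{\left(j \right)} = -3 + \frac{28 + j^{2} - 15 j}{8 + j}$ ($p{\left(j \right)} = -3 + \frac{j + \left(\left(j^{2} - 16 j\right) + 28\right)}{j + 8} = -3 + \frac{j + \left(28 + j^{2} - 16 j\right)}{8 + j} = -3 + \frac{28 + j^{2} - 15 j}{8 + j}$)
$\frac{1}{p{\left(-10 \right)}} = \frac{1}{\frac{1}{8 - 10} \left(4 + \left(-10\right)^{2} - -180\right)} = \frac{1}{\frac{1}{-2} \left(4 + 100 + 180\right)} = \frac{1}{\left(- \frac{1}{2}\right) 284} = \frac{1}{-142} = - \frac{1}{142}$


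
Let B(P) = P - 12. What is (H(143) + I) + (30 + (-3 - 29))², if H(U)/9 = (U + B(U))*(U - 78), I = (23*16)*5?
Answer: 162134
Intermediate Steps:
B(P) = -12 + P
I = 1840 (I = 368*5 = 1840)
H(U) = 9*(-78 + U)*(-12 + 2*U) (H(U) = 9*((U + (-12 + U))*(U - 78)) = 9*((-12 + 2*U)*(-78 + U)) = 9*((-78 + U)*(-12 + 2*U)) = 9*(-78 + U)*(-12 + 2*U))
(H(143) + I) + (30 + (-3 - 29))² = ((8424 - 1512*143 + 18*143²) + 1840) + (30 + (-3 - 29))² = ((8424 - 216216 + 18*20449) + 1840) + (30 - 32)² = ((8424 - 216216 + 368082) + 1840) + (-2)² = (160290 + 1840) + 4 = 162130 + 4 = 162134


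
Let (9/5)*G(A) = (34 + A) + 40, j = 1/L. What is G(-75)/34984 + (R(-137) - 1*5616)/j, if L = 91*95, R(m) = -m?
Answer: -14913455127485/314856 ≈ -4.7366e+7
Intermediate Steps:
L = 8645
j = 1/8645 ≈ 0.00011567
G(A) = 370/9 + 5*A/9 (G(A) = 5*((34 + A) + 40)/9 = 5*(74 + A)/9 = 370/9 + 5*A/9)
G(-75)/34984 + (R(-137) - 1*5616)/j = (370/9 + (5/9)*(-75))/34984 + (-1*(-137) - 1*5616)/(1/8645) = (370/9 - 125/3)*(1/34984) + (137 - 5616)*8645 = -5/9*1/34984 - 5479*8645 = -5/314856 - 47365955 = -14913455127485/314856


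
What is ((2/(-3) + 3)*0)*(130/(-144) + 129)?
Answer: 0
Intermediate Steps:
((2/(-3) + 3)*0)*(130/(-144) + 129) = ((2*(-⅓) + 3)*0)*(130*(-1/144) + 129) = ((-⅔ + 3)*0)*(-65/72 + 129) = ((7/3)*0)*(9223/72) = 0*(9223/72) = 0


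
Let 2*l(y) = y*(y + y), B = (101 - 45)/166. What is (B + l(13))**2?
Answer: 197543025/6889 ≈ 28675.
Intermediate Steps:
B = 28/83 (B = 56*(1/166) = 28/83 ≈ 0.33735)
l(y) = y**2 (l(y) = (y*(y + y))/2 = (y*(2*y))/2 = (2*y**2)/2 = y**2)
(B + l(13))**2 = (28/83 + 13**2)**2 = (28/83 + 169)**2 = (14055/83)**2 = 197543025/6889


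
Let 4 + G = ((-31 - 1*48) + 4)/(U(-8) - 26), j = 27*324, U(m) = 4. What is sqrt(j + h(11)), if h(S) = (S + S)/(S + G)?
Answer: 8*sqrt(7169761)/229 ≈ 93.542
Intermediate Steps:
j = 8748
G = -13/22 (G = -4 + ((-31 - 1*48) + 4)/(4 - 26) = -4 + ((-31 - 48) + 4)/(-22) = -4 + (-79 + 4)*(-1/22) = -4 - 75*(-1/22) = -4 + 75/22 = -13/22 ≈ -0.59091)
h(S) = 2*S/(-13/22 + S) (h(S) = (S + S)/(S - 13/22) = (2*S)/(-13/22 + S) = 2*S/(-13/22 + S))
sqrt(j + h(11)) = sqrt(8748 + 44*11/(-13 + 22*11)) = sqrt(8748 + 44*11/(-13 + 242)) = sqrt(8748 + 44*11/229) = sqrt(8748 + 44*11*(1/229)) = sqrt(8748 + 484/229) = sqrt(2003776/229) = 8*sqrt(7169761)/229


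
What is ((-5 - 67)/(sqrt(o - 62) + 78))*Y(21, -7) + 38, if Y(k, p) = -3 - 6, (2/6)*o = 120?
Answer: 135206/2893 - 324*sqrt(298)/2893 ≈ 44.802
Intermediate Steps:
o = 360 (o = 3*120 = 360)
Y(k, p) = -9
((-5 - 67)/(sqrt(o - 62) + 78))*Y(21, -7) + 38 = ((-5 - 67)/(sqrt(360 - 62) + 78))*(-9) + 38 = -72/(sqrt(298) + 78)*(-9) + 38 = -72/(78 + sqrt(298))*(-9) + 38 = 648/(78 + sqrt(298)) + 38 = 38 + 648/(78 + sqrt(298))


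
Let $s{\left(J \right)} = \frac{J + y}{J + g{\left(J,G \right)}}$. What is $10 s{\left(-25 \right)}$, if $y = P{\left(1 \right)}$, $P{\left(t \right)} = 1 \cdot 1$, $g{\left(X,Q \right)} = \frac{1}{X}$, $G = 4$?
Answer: $\frac{3000}{313} \approx 9.5847$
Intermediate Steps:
$P{\left(t \right)} = 1$
$y = 1$
$s{\left(J \right)} = \frac{1 + J}{J + \frac{1}{J}}$ ($s{\left(J \right)} = \frac{J + 1}{J + \frac{1}{J}} = \frac{1 + J}{J + \frac{1}{J}}$)
$10 s{\left(-25 \right)} = 10 \left(- \frac{25 \left(1 - 25\right)}{1 + \left(-25\right)^{2}}\right) = 10 \left(\left(-25\right) \frac{1}{1 + 625} \left(-24\right)\right) = 10 \left(\left(-25\right) \frac{1}{626} \left(-24\right)\right) = 10 \cdot \frac{300}{313} = \frac{3000}{313}$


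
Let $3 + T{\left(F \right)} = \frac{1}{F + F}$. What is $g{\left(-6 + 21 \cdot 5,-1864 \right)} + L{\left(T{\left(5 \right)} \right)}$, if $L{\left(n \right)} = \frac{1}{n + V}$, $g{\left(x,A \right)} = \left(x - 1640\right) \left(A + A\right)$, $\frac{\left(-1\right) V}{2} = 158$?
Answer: $\frac{18320320262}{3189} \approx 5.7448 \cdot 10^{6}$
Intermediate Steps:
$V = -316$ ($V = \left(-2\right) 158 = -316$)
$g{\left(x,A \right)} = 2 A \left(-1640 + x\right)$ ($g{\left(x,A \right)} = \left(-1640 + x\right) 2 A = 2 A \left(-1640 + x\right)$)
$T{\left(F \right)} = -3 + \frac{1}{2 F}$ ($T{\left(F \right)} = -3 + \frac{1}{F + F} = -3 + \frac{1}{2 F}$)
$L{\left(n \right)} = \frac{1}{-316 + n}$ ($L{\left(n \right)} = \frac{1}{n - 316} = \frac{1}{-316 + n}$)
$g{\left(-6 + 21 \cdot 5,-1864 \right)} + L{\left(T{\left(5 \right)} \right)} = 2 \left(-1864\right) \left(-1640 + \left(-6 + 21 \cdot 5\right)\right) + \frac{1}{-316 - \left(3 - \frac{1}{2 \cdot 5}\right)} = 2 \left(-1864\right) \left(-1640 + \left(-6 + 105\right)\right) + \frac{1}{-316 + \left(-3 + \frac{1}{2} \cdot \frac{1}{5}\right)} = 2 \left(-1864\right) \left(-1640 + 99\right) + \frac{1}{-316 + \left(-3 + \frac{1}{10}\right)} = 2 \left(-1864\right) \left(-1541\right) + \frac{1}{-316 - \frac{29}{10}} = 5744848 + \frac{1}{- \frac{3189}{10}} = 5744848 - \frac{10}{3189} = \frac{18320320262}{3189}$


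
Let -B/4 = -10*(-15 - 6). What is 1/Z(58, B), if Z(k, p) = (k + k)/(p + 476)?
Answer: -91/29 ≈ -3.1379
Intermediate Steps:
B = -840 (B = -(-40)*(-15 - 6) = -(-40)*(-21) = -4*210 = -840)
Z(k, p) = 2*k/(476 + p) (Z(k, p) = (2*k)/(476 + p) = 2*k/(476 + p))
1/Z(58, B) = 1/(2*58/(476 - 840)) = 1/(2*58/(-364)) = 1/(2*58*(-1/364)) = 1/(-29/91) = -91/29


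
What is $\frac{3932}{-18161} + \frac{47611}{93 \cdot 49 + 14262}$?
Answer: $\frac{790667063}{341771859} \approx 2.3134$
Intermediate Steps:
$\frac{3932}{-18161} + \frac{47611}{93 \cdot 49 + 14262} = 3932 \left(- \frac{1}{18161}\right) + \frac{47611}{4557 + 14262} = - \frac{3932}{18161} + \frac{47611}{18819} = \frac{790667063}{341771859}$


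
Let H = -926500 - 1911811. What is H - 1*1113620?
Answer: -3951931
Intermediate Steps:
H = -2838311
H - 1*1113620 = -2838311 - 1*1113620 = -2838311 - 1113620 = -3951931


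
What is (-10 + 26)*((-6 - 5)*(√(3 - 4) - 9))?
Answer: 1584 - 176*I ≈ 1584.0 - 176.0*I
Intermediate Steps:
(-10 + 26)*((-6 - 5)*(√(3 - 4) - 9)) = 16*(-11*(√(-1) - 9)) = 16*(-11*(I - 9)) = 16*(-11*(-9 + I)) = 16*(99 - 11*I) = 1584 - 176*I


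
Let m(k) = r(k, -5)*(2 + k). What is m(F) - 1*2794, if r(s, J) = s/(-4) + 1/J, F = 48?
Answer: -3404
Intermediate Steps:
r(s, J) = 1/J - s/4 (r(s, J) = s*(-1/4) + 1/J = -s/4 + 1/J = 1/J - s/4)
m(k) = (2 + k)*(-1/5 - k/4) (m(k) = (1/(-5) - k/4)*(2 + k) = (-1/5 - k/4)*(2 + k) = (2 + k)*(-1/5 - k/4))
m(F) - 1*2794 = -(2 + 48)*(4 + 5*48)/20 - 1*2794 = -1/20*50*(4 + 240) - 2794 = -1/20*50*244 - 2794 = -610 - 2794 = -3404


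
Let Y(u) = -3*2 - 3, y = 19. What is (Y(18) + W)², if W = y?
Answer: 100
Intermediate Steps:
W = 19
Y(u) = -9 (Y(u) = -6 - 3 = -9)
(Y(18) + W)² = (-9 + 19)² = 10² = 100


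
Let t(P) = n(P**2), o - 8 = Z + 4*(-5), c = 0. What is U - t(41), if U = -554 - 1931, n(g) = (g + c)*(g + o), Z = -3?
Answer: -2803031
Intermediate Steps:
o = -15 (o = 8 + (-3 + 4*(-5)) = 8 + (-3 - 20) = 8 - 23 = -15)
n(g) = g*(-15 + g) (n(g) = (g + 0)*(g - 15) = g*(-15 + g))
U = -2485
t(P) = P**2*(-15 + P**2)
U - t(41) = -2485 - 41**2*(-15 + 41**2) = -2485 - 1681*(-15 + 1681) = -2485 - 1681*1666 = -2485 - 1*2800546 = -2485 - 2800546 = -2803031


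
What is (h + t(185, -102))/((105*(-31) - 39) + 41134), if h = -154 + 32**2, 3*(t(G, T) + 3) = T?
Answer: 833/37840 ≈ 0.022014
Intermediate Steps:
t(G, T) = -3 + T/3
h = 870 (h = -154 + 1024 = 870)
(h + t(185, -102))/((105*(-31) - 39) + 41134) = (870 + (-3 + (1/3)*(-102)))/((105*(-31) - 39) + 41134) = (870 + (-3 - 34))/((-3255 - 39) + 41134) = (870 - 37)/(-3294 + 41134) = 833/37840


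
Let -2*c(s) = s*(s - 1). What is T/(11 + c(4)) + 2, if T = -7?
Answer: 3/5 ≈ 0.60000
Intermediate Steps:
c(s) = -s*(-1 + s)/2 (c(s) = -s*(s - 1)/2 = -s*(-1 + s)/2)
T/(11 + c(4)) + 2 = -7/(11 + (1/2)*4*(1 - 1*4)) + 2 = -7/(11 + (1/2)*4*(1 - 4)) + 2 = -7/(11 + (1/2)*4*(-3)) + 2 = -7/(11 - 6) + 2 = -7/5 + 2 = 3/5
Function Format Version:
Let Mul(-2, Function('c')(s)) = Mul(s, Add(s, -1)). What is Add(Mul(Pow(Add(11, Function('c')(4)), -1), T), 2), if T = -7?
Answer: Rational(3, 5) ≈ 0.60000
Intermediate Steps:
Function('c')(s) = Mul(Rational(-1, 2), s, Add(-1, s)) (Function('c')(s) = Mul(Rational(-1, 2), Mul(s, Add(s, -1))) = Mul(Rational(-1, 2), Mul(s, Add(-1, s))) = Mul(Rational(-1, 2), s, Add(-1, s)))
Add(Mul(Pow(Add(11, Function('c')(4)), -1), T), 2) = Add(Mul(Pow(Add(11, Mul(Rational(1, 2), 4, Add(1, Mul(-1, 4)))), -1), -7), 2) = Add(Mul(Pow(Add(11, Mul(Rational(1, 2), 4, Add(1, -4))), -1), -7), 2) = Add(Mul(Pow(Add(11, Mul(Rational(1, 2), 4, -3)), -1), -7), 2) = Add(Mul(Pow(Add(11, -6), -1), -7), 2) = Add(Mul(Pow(5, -1), -7), 2) = Add(Mul(Rational(1, 5), -7), 2) = Add(Rational(-7, 5), 2) = Rational(3, 5)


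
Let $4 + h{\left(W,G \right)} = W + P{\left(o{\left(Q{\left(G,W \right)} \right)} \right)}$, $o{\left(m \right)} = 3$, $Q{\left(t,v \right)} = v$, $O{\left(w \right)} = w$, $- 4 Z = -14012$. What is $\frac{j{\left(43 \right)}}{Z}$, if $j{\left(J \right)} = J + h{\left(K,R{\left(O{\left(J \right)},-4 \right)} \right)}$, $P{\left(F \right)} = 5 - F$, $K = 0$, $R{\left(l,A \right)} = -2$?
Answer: $\frac{41}{3503} \approx 0.011704$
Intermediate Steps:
$Z = 3503$ ($Z = \left(- \frac{1}{4}\right) \left(-14012\right) = 3503$)
$h{\left(W,G \right)} = -2 + W$ ($h{\left(W,G \right)} = -4 + \left(W + \left(5 - 3\right)\right) = -4 + \left(W + 2\right) = -4 + \left(2 + W\right) = -2 + W$)
$j{\left(J \right)} = -2 + J$ ($j{\left(J \right)} = J + \left(-2 + 0\right) = J - 2 = -2 + J$)
$\frac{j{\left(43 \right)}}{Z} = \frac{-2 + 43}{3503} = 41 \cdot \frac{1}{3503} = \frac{41}{3503}$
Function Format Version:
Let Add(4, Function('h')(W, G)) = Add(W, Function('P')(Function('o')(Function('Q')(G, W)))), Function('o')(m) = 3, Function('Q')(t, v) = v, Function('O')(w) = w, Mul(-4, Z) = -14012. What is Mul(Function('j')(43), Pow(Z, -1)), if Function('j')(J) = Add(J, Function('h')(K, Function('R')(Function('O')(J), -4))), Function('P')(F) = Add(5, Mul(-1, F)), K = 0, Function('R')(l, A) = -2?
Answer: Rational(41, 3503) ≈ 0.011704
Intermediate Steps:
Z = 3503 (Z = Mul(Rational(-1, 4), -14012) = 3503)
Function('h')(W, G) = Add(-2, W) (Function('h')(W, G) = Add(-4, Add(W, Add(5, Mul(-1, 3)))) = Add(-4, Add(W, Add(5, -3))) = Add(-4, Add(W, 2)) = Add(-4, Add(2, W)) = Add(-2, W))
Function('j')(J) = Add(-2, J) (Function('j')(J) = Add(J, Add(-2, 0)) = Add(J, -2) = Add(-2, J))
Mul(Function('j')(43), Pow(Z, -1)) = Mul(Add(-2, 43), Pow(3503, -1)) = Mul(41, Rational(1, 3503)) = Rational(41, 3503)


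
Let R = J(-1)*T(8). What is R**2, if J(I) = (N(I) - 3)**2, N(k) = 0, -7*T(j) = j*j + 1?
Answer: 342225/49 ≈ 6984.2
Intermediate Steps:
T(j) = -1/7 - j**2/7 (T(j) = -(j*j + 1)/7 = -(j**2 + 1)/7 = -(1 + j**2)/7 = -1/7 - j**2/7)
J(I) = 9 (J(I) = (0 - 3)**2 = (-3)**2 = 9)
R = -585/7 (R = 9*(-1/7 - 1/7*8**2) = 9*(-1/7 - 1/7*64) = 9*(-1/7 - 64/7) = 9*(-65/7) = -585/7 ≈ -83.571)
R**2 = (-585/7)**2 = 342225/49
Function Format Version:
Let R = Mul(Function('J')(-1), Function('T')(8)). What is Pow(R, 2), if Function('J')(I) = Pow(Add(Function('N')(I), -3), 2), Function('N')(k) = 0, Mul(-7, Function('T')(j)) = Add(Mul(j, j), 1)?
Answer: Rational(342225, 49) ≈ 6984.2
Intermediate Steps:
Function('T')(j) = Add(Rational(-1, 7), Mul(Rational(-1, 7), Pow(j, 2))) (Function('T')(j) = Mul(Rational(-1, 7), Add(Mul(j, j), 1)) = Mul(Rational(-1, 7), Add(Pow(j, 2), 1)) = Mul(Rational(-1, 7), Add(1, Pow(j, 2))) = Add(Rational(-1, 7), Mul(Rational(-1, 7), Pow(j, 2))))
Function('J')(I) = 9 (Function('J')(I) = Pow(Add(0, -3), 2) = Pow(-3, 2) = 9)
R = Rational(-585, 7) (R = Mul(9, Add(Rational(-1, 7), Mul(Rational(-1, 7), Pow(8, 2)))) = Mul(9, Add(Rational(-1, 7), Mul(Rational(-1, 7), 64))) = Mul(9, Add(Rational(-1, 7), Rational(-64, 7))) = Mul(9, Rational(-65, 7)) = Rational(-585, 7) ≈ -83.571)
Pow(R, 2) = Pow(Rational(-585, 7), 2) = Rational(342225, 49)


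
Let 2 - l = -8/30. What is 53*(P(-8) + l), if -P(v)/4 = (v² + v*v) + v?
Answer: -379798/15 ≈ -25320.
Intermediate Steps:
l = 34/15 (l = 2 - (-8)/30 = 2 - 1*(-4/15) = 2 + 4/15 = 34/15 ≈ 2.2667)
P(v) = -8*v² - 4*v (P(v) = -4*((v² + v*v) + v) = -4*((v² + v²) + v) = -4*(2*v² + v) = -4*(v + 2*v²) = -8*v² - 4*v)
53*(P(-8) + l) = 53*(-4*(-8)*(1 + 2*(-8)) + 34/15) = 53*(-4*(-8)*(1 - 16) + 34/15) = 53*(-4*(-8)*(-15) + 34/15) = 53*(-480 + 34/15) = 53*(-7166/15) = -379798/15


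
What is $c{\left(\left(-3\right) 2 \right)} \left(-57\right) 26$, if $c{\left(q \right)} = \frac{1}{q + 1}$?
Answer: $\frac{1482}{5} \approx 296.4$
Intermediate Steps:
$c{\left(q \right)} = \frac{1}{1 + q}$
$c{\left(\left(-3\right) 2 \right)} \left(-57\right) 26 = \frac{1}{1 - 6} \left(-57\right) 26 = \frac{1}{-5} \left(-57\right) 26 = \left(- \frac{1}{5}\right) \left(-57\right) 26 = \frac{57}{5} \cdot 26 = \frac{1482}{5}$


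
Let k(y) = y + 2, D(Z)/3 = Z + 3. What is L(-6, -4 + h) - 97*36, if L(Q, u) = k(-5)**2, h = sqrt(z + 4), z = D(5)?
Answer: -3483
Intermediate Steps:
D(Z) = 9 + 3*Z (D(Z) = 3*(Z + 3) = 3*(3 + Z) = 9 + 3*Z)
z = 24 (z = 9 + 3*5 = 9 + 15 = 24)
h = 2*sqrt(7) (h = sqrt(24 + 4) = sqrt(28) = 2*sqrt(7) ≈ 5.2915)
k(y) = 2 + y
L(Q, u) = 9 (L(Q, u) = (2 - 5)**2 = (-3)**2 = 9)
L(-6, -4 + h) - 97*36 = 9 - 97*36 = 9 - 3492 = -3483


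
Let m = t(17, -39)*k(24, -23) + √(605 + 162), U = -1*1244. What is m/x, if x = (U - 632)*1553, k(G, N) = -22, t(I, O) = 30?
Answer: 165/728357 - √767/2913428 ≈ 0.00021703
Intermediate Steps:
U = -1244
x = -2913428 (x = (-1244 - 632)*1553 = -1876*1553 = -2913428)
m = -660 + √767 (m = 30*(-22) + √(605 + 162) = -660 + √767 ≈ -632.31)
m/x = (-660 + √767)/(-2913428) = (-660 + √767)*(-1/2913428) = 165/728357 - √767/2913428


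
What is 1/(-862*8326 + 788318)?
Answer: -1/6388694 ≈ -1.5653e-7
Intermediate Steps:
1/(-862*8326 + 788318) = 1/(-7177012 + 788318) = 1/(-6388694) = -1/6388694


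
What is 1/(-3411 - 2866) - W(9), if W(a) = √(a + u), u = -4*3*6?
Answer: -1/6277 - 3*I*√7 ≈ -0.00015931 - 7.9373*I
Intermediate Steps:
u = -72 (u = -12*6 = -72)
W(a) = √(-72 + a) (W(a) = √(a - 72) = √(-72 + a))
1/(-3411 - 2866) - W(9) = 1/(-3411 - 2866) - √(-72 + 9) = 1/(-6277) - √(-63) = -1/6277 - 3*I*√7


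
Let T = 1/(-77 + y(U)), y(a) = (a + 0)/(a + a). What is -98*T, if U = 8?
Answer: 196/153 ≈ 1.2810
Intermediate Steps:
y(a) = 1/2 (y(a) = a/((2*a)) = a*(1/(2*a)) = 1/2)
T = -2/153 (T = 1/(-77 + 1/2) = 1/(-153/2) = -2/153 ≈ -0.013072)
-98*T = -98*(-2/153) = 196/153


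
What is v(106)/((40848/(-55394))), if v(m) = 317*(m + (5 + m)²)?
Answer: -109108426223/20424 ≈ -5.3422e+6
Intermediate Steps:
v(m) = 317*m + 317*(5 + m)²
v(106)/((40848/(-55394))) = (317*106 + 317*(5 + 106)²)/((40848/(-55394))) = (33602 + 317*111²)/((40848*(-1/55394))) = (33602 + 317*12321)/(-20424/27697) = (33602 + 3905757)*(-27697/20424) = 3939359*(-27697/20424) = -109108426223/20424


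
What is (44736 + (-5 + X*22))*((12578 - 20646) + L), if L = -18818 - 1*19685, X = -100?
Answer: -1980711201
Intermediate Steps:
L = -38503 (L = -18818 - 19685 = -38503)
(44736 + (-5 + X*22))*((12578 - 20646) + L) = (44736 + (-5 - 100*22))*((12578 - 20646) - 38503) = (44736 + (-5 - 2200))*(-8068 - 38503) = (44736 - 2205)*(-46571) = 42531*(-46571) = -1980711201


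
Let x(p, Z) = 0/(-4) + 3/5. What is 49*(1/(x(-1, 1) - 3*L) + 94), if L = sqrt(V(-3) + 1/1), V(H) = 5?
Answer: 2058637/447 - 1225*sqrt(6)/447 ≈ 4598.7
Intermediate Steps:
x(p, Z) = 3/5 (x(p, Z) = 0*(-1/4) + 3*(1/5) = 0 + 3/5 = 3/5)
L = sqrt(6) (L = sqrt(5 + 1/1) = sqrt(5 + 1) = sqrt(6) ≈ 2.4495)
49*(1/(x(-1, 1) - 3*L) + 94) = 49*(1/(3/5 - 3*sqrt(6)) + 94) = 49*(94 + 1/(3/5 - 3*sqrt(6))) = 4606 + 49/(3/5 - 3*sqrt(6))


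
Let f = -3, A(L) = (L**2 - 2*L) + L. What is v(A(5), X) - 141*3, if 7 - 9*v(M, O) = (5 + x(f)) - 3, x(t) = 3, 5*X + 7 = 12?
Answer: -3805/9 ≈ -422.78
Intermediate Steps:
X = 1 (X = -7/5 + (1/5)*12 = -7/5 + 12/5 = 1)
A(L) = L**2 - L
v(M, O) = 2/9 (v(M, O) = 7/9 - ((5 + 3) - 3)/9 = 7/9 - (8 - 3)/9 = 7/9 - 1/9*5 = 7/9 - 5/9 = 2/9)
v(A(5), X) - 141*3 = 2/9 - 141*3 = 2/9 - 423 = -3805/9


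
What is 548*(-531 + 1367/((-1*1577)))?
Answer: -459637192/1577 ≈ -2.9146e+5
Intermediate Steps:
548*(-531 + 1367/((-1*1577))) = 548*(-531 + 1367/(-1577)) = 548*(-531 + 1367*(-1/1577)) = 548*(-531 - 1367/1577) = 548*(-838754/1577) = -459637192/1577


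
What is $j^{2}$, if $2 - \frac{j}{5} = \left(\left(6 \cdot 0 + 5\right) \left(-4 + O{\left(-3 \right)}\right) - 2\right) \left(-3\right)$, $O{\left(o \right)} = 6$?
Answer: $16900$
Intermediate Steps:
$j = 130$ ($j = 10 - 5 \left(\left(6 \cdot 0 + 5\right) \left(-4 + 6\right) - 2\right) \left(-3\right) = 10 - 5 \left(\left(0 + 5\right) 2 - 2\right) \left(-3\right) = 10 - 5 \left(5 \cdot 2 - 2\right) \left(-3\right) = 10 - 5 \left(10 - 2\right) \left(-3\right) = 10 - 5 \cdot 8 \left(-3\right) = 10 - -120 = 10 + 120 = 130$)
$j^{2} = 130^{2} = 16900$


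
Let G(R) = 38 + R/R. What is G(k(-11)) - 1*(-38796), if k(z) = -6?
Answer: 38835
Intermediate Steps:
G(R) = 39 (G(R) = 38 + 1 = 39)
G(k(-11)) - 1*(-38796) = 39 - 1*(-38796) = 39 + 38796 = 38835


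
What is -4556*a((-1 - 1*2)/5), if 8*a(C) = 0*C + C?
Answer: 3417/10 ≈ 341.70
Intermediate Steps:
a(C) = C/8 (a(C) = (0*C + C)/8 = (0 + C)/8 = C/8)
-4556*a((-1 - 1*2)/5) = -1139*(-1 - 1*2)/5/2 = -1139*(-1 - 2)*(1/5)/2 = -1139*(-3*1/5)/2 = -1139*(-3)/(2*5) = -4556*(-3/40) = 3417/10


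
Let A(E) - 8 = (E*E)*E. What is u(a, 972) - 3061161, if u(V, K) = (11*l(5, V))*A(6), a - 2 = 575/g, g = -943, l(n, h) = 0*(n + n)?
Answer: -3061161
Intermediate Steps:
l(n, h) = 0 (l(n, h) = 0*(2*n) = 0)
A(E) = 8 + E³ (A(E) = 8 + (E*E)*E = 8 + E²*E = 8 + E³)
a = 57/41 (a = 2 + 575/(-943) = 2 + 575*(-1/943) = 2 - 25/41 = 57/41 ≈ 1.3902)
u(V, K) = 0 (u(V, K) = (11*0)*(8 + 6³) = 0*(8 + 216) = 0*224 = 0)
u(a, 972) - 3061161 = 0 - 3061161 = -3061161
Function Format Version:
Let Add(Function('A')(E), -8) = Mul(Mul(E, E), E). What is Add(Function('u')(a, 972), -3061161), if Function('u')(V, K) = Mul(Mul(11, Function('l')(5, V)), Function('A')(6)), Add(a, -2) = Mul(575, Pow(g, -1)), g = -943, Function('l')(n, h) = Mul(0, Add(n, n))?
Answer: -3061161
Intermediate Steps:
Function('l')(n, h) = 0 (Function('l')(n, h) = Mul(0, Mul(2, n)) = 0)
Function('A')(E) = Add(8, Pow(E, 3)) (Function('A')(E) = Add(8, Mul(Mul(E, E), E)) = Add(8, Mul(Pow(E, 2), E)) = Add(8, Pow(E, 3)))
a = Rational(57, 41) (a = Add(2, Mul(575, Pow(-943, -1))) = Add(2, Mul(575, Rational(-1, 943))) = Add(2, Rational(-25, 41)) = Rational(57, 41) ≈ 1.3902)
Function('u')(V, K) = 0 (Function('u')(V, K) = Mul(Mul(11, 0), Add(8, Pow(6, 3))) = Mul(0, Add(8, 216)) = Mul(0, 224) = 0)
Add(Function('u')(a, 972), -3061161) = Add(0, -3061161) = -3061161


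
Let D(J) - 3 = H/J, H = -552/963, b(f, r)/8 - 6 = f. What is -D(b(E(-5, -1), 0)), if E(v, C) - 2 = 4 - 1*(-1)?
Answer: -12496/4173 ≈ -2.9945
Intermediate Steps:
E(v, C) = 7 (E(v, C) = 2 + (4 - 1*(-1)) = 2 + (4 + 1) = 2 + 5 = 7)
b(f, r) = 48 + 8*f
H = -184/321 (H = -552*1/963 = -184/321 ≈ -0.57321)
D(J) = 3 - 184/(321*J)
-D(b(E(-5, -1), 0)) = -(3 - 184/(321*(48 + 8*7))) = -(3 - 184/(321*(48 + 56))) = -(3 - 184/321/104) = -(3 - 184/321*1/104) = -(3 - 23/4173) = -1*12496/4173 = -12496/4173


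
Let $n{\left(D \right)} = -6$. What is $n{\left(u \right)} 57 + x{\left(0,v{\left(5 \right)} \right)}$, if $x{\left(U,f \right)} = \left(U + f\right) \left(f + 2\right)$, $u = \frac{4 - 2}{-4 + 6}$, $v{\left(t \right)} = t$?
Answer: $-307$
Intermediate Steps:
$u = 1$ ($u = \frac{2}{2} = 2 \cdot \frac{1}{2} = 1$)
$x{\left(U,f \right)} = \left(2 + f\right) \left(U + f\right)$ ($x{\left(U,f \right)} = \left(U + f\right) \left(2 + f\right) = \left(2 + f\right) \left(U + f\right)$)
$n{\left(u \right)} 57 + x{\left(0,v{\left(5 \right)} \right)} = \left(-6\right) 57 + \left(5^{2} + 2 \cdot 0 + 2 \cdot 5 + 0 \cdot 5\right) = -342 + \left(25 + 0 + 10 + 0\right) = -342 + 35 = -307$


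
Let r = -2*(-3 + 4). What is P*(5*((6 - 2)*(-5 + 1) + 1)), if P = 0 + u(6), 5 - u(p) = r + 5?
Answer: -150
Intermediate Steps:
r = -2 (r = -2*1 = -2)
u(p) = 2 (u(p) = 5 - (-2 + 5) = 5 - 1*3 = 5 - 3 = 2)
P = 2 (P = 0 + 2 = 2)
P*(5*((6 - 2)*(-5 + 1) + 1)) = 2*(5*((6 - 2)*(-5 + 1) + 1)) = 2*(5*(4*(-4) + 1)) = 2*(5*(-16 + 1)) = 2*(5*(-15)) = 2*(-75) = -150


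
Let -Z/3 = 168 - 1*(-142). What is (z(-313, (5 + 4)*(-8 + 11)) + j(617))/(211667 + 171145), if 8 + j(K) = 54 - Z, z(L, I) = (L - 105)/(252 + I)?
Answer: 135943/53402274 ≈ 0.0025456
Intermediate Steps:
Z = -930 (Z = -3*(168 - 1*(-142)) = -3*(168 + 142) = -3*310 = -930)
z(L, I) = (-105 + L)/(252 + I)
j(K) = 976 (j(K) = -8 + (54 - 1*(-930)) = -8 + (54 + 930) = -8 + 984 = 976)
(z(-313, (5 + 4)*(-8 + 11)) + j(617))/(211667 + 171145) = ((-105 - 313)/(252 + (5 + 4)*(-8 + 11)) + 976)/(211667 + 171145) = (-418/(252 + 9*3) + 976)/382812 = (-418/(252 + 27) + 976)*(1/382812) = (-418/279 + 976)*(1/382812) = (271886/279)*(1/382812) = 135943/53402274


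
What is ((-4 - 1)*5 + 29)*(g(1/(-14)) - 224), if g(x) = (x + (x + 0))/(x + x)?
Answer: -892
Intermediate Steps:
g(x) = 1 (g(x) = (x + x)/((2*x)) = (2*x)*(1/(2*x)) = 1)
((-4 - 1)*5 + 29)*(g(1/(-14)) - 224) = ((-4 - 1)*5 + 29)*(1 - 224) = (-5*5 + 29)*(-223) = (-25 + 29)*(-223) = 4*(-223) = -892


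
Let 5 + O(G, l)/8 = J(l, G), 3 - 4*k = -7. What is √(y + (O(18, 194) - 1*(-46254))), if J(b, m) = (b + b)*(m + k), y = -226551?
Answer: I*√116705 ≈ 341.62*I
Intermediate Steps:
k = 5/2 (k = ¾ - ¼*(-7) = ¾ + 7/4 = 5/2 ≈ 2.5000)
J(b, m) = 2*b*(5/2 + m) (J(b, m) = (b + b)*(m + 5/2) = (2*b)*(5/2 + m) = 2*b*(5/2 + m))
O(G, l) = -40 + 8*l*(5 + 2*G) (O(G, l) = -40 + 8*(l*(5 + 2*G)) = -40 + 8*l*(5 + 2*G))
√(y + (O(18, 194) - 1*(-46254))) = √(-226551 + ((-40 + 8*194*(5 + 2*18)) - 1*(-46254))) = √(-226551 + ((-40 + 8*194*(5 + 36)) + 46254)) = √(-226551 + ((-40 + 8*194*41) + 46254)) = √(-226551 + ((-40 + 63632) + 46254)) = √(-226551 + (63592 + 46254)) = √(-226551 + 109846) = √(-116705) = I*√116705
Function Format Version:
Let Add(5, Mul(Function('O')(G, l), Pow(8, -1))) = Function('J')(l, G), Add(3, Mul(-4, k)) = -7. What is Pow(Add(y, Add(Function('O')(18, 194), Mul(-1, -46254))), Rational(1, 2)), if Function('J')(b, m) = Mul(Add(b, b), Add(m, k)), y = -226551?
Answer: Mul(I, Pow(116705, Rational(1, 2))) ≈ Mul(341.62, I)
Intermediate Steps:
k = Rational(5, 2) (k = Add(Rational(3, 4), Mul(Rational(-1, 4), -7)) = Add(Rational(3, 4), Rational(7, 4)) = Rational(5, 2) ≈ 2.5000)
Function('J')(b, m) = Mul(2, b, Add(Rational(5, 2), m)) (Function('J')(b, m) = Mul(Add(b, b), Add(m, Rational(5, 2))) = Mul(Mul(2, b), Add(Rational(5, 2), m)) = Mul(2, b, Add(Rational(5, 2), m)))
Function('O')(G, l) = Add(-40, Mul(8, l, Add(5, Mul(2, G)))) (Function('O')(G, l) = Add(-40, Mul(8, Mul(l, Add(5, Mul(2, G))))) = Add(-40, Mul(8, l, Add(5, Mul(2, G)))))
Pow(Add(y, Add(Function('O')(18, 194), Mul(-1, -46254))), Rational(1, 2)) = Pow(Add(-226551, Add(Add(-40, Mul(8, 194, Add(5, Mul(2, 18)))), Mul(-1, -46254))), Rational(1, 2)) = Pow(Add(-226551, Add(Add(-40, Mul(8, 194, Add(5, 36))), 46254)), Rational(1, 2)) = Pow(Add(-226551, Add(Add(-40, Mul(8, 194, 41)), 46254)), Rational(1, 2)) = Pow(Add(-226551, Add(Add(-40, 63632), 46254)), Rational(1, 2)) = Pow(Add(-226551, Add(63592, 46254)), Rational(1, 2)) = Pow(Add(-226551, 109846), Rational(1, 2)) = Pow(-116705, Rational(1, 2)) = Mul(I, Pow(116705, Rational(1, 2)))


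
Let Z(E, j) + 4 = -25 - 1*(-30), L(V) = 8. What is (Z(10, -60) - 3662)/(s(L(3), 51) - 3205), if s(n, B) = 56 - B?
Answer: 3661/3200 ≈ 1.1441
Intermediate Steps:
Z(E, j) = 1 (Z(E, j) = -4 + (-25 - 1*(-30)) = -4 + (-25 + 30) = -4 + 5 = 1)
(Z(10, -60) - 3662)/(s(L(3), 51) - 3205) = (1 - 3662)/((56 - 1*51) - 3205) = -3661/((56 - 51) - 3205) = -3661/(5 - 3205) = -3661/(-3200) = -3661*(-1/3200) = 3661/3200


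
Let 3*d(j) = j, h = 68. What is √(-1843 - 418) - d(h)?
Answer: -68/3 + I*√2261 ≈ -22.667 + 47.55*I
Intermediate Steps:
d(j) = j/3
√(-1843 - 418) - d(h) = √(-1843 - 418) - 68/3 = √(-2261) - 1*68/3 = I*√2261 - 68/3 = -68/3 + I*√2261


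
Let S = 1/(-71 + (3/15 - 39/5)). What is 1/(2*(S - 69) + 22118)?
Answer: 393/8638130 ≈ 4.5496e-5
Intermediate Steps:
S = -5/393 (S = 1/(-71 + (3*(1/15) - 39*1/5)) = 1/(-71 + (1/5 - 39/5)) = 1/(-71 - 38/5) = 1/(-393/5) = -5/393 ≈ -0.012723)
1/(2*(S - 69) + 22118) = 1/(2*(-5/393 - 69) + 22118) = 1/(2*(-27122/393) + 22118) = 1/(-54244/393 + 22118) = 1/(8638130/393) = 393/8638130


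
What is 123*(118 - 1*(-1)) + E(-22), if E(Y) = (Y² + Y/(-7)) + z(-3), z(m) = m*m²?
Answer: 105680/7 ≈ 15097.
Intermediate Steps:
z(m) = m³
E(Y) = -27 + Y² - Y/7 (E(Y) = (Y² + Y/(-7)) + (-3)³ = (Y² - Y/7) - 27 = -27 + Y² - Y/7)
123*(118 - 1*(-1)) + E(-22) = 123*(118 - 1*(-1)) + (-27 + (-22)² - ⅐*(-22)) = 123*(118 + 1) + (-27 + 484 + 22/7) = 123*119 + 3221/7 = 14637 + 3221/7 = 105680/7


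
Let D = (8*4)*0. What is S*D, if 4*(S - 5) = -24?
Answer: 0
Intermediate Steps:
D = 0 (D = 32*0 = 0)
S = -1 (S = 5 + (¼)*(-24) = 5 - 6 = -1)
S*D = -1*0 = 0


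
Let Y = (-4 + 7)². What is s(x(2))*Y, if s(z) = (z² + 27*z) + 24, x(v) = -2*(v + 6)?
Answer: -1368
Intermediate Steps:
x(v) = -12 - 2*v (x(v) = -2*(6 + v) = -12 - 2*v)
s(z) = 24 + z² + 27*z
Y = 9 (Y = 3² = 9)
s(x(2))*Y = (24 + (-12 - 2*2)² + 27*(-12 - 2*2))*9 = (24 + (-12 - 4)² + 27*(-12 - 4))*9 = (24 + (-16)² + 27*(-16))*9 = (24 + 256 - 432)*9 = -152*9 = -1368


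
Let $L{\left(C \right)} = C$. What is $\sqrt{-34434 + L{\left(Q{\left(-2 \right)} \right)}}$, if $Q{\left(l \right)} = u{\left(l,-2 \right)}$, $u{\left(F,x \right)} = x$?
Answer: $2 i \sqrt{8609} \approx 185.57 i$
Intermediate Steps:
$Q{\left(l \right)} = -2$
$\sqrt{-34434 + L{\left(Q{\left(-2 \right)} \right)}} = \sqrt{-34434 - 2} = \sqrt{-34436} = 2 i \sqrt{8609}$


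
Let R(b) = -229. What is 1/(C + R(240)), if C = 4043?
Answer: 1/3814 ≈ 0.00026219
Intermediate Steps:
1/(C + R(240)) = 1/(4043 - 229) = 1/3814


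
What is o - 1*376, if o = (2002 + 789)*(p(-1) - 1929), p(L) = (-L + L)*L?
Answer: -5384215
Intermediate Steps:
p(L) = 0 (p(L) = 0*L = 0)
o = -5383839 (o = (2002 + 789)*(0 - 1929) = 2791*(-1929) = -5383839)
o - 1*376 = -5383839 - 1*376 = -5383839 - 376 = -5384215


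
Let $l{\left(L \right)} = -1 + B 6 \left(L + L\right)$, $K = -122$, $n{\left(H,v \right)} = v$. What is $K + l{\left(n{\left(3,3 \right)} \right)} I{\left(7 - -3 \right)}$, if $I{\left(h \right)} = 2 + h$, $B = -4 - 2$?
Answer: $-2726$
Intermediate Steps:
$B = -6$ ($B = -4 - 2 = -6$)
$l{\left(L \right)} = -1 - 72 L$ ($l{\left(L \right)} = -1 - 6 \cdot 6 \left(L + L\right) = -1 - 6 \cdot 6 \cdot 2 L = -1 - 6 \cdot 12 L = -1 - 72 L$)
$K + l{\left(n{\left(3,3 \right)} \right)} I{\left(7 - -3 \right)} = -122 + \left(-1 - 216\right) \left(2 + \left(7 - -3\right)\right) = -122 + \left(-1 - 216\right) \left(2 + \left(7 + 3\right)\right) = -122 - 217 \left(2 + 10\right) = -122 - 2604 = -2726$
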